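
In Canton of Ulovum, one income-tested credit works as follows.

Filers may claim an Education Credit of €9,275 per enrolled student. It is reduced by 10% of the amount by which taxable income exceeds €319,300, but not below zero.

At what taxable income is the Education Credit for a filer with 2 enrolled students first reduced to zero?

Full credit = 2 × €9,275 = €18,550.
The credit falls by 10% of each euro above €319,300, so it reaches zero when the excess is €18,550 / 10% = €185,500: income = €319,300 + €185,500 = €504,800.

€504,800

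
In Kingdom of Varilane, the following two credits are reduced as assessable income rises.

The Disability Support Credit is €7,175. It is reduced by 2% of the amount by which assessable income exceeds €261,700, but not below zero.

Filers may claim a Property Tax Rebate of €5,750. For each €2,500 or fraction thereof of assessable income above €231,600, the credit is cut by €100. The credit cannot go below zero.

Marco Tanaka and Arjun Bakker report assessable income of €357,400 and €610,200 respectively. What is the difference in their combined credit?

€5,706

Marco (€357,400): Disability Support Credit: 2% of the €95,700 excess over €261,700 is €1,914; credit = €7,175 − €1,914 = €5,261. Property Tax Rebate: income exceeds €231,600 by €125,800, which is 51 full-or-partial €2,500 increments; reduction = 51 × €100 = €5,100, leaving €650. total €5,261 + €650 = €5,911
Arjun (€610,200): Disability Support Credit: 2% of the €348,500 excess over €261,700 is €6,970; credit = €7,175 − €6,970 = €205. Property Tax Rebate: income exceeds €231,600 by €378,600 → 152 increments × €100 = €15,200 ≥ base, so the credit is €0. total €205 + €0 = €205
Difference: |€5,911 − €205| = €5,706.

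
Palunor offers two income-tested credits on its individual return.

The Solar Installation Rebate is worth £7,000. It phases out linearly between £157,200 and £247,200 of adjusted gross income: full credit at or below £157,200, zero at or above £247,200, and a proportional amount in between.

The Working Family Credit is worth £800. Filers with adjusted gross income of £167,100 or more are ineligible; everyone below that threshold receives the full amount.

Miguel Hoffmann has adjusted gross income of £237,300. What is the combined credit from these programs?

Solar Installation Rebate: £237,300 is £80,100 into a £90,000 phase-out range, leaving 9,900/90,000 of the credit: £7,000 × 9,900/90,000 = £770.
Working Family Credit: £237,300 meets or exceeds the £167,100 cutoff, so the credit is £0.
Total: £770 + £0 = £770.

£770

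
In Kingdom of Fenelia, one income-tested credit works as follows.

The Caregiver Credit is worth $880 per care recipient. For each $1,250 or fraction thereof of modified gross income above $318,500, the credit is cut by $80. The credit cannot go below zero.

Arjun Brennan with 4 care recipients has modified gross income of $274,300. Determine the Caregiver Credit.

$3,520

Caregiver Credit: base = 4 × $880 = $3,520. $274,300 is at or below the $318,500 threshold, so the full $3,520 applies.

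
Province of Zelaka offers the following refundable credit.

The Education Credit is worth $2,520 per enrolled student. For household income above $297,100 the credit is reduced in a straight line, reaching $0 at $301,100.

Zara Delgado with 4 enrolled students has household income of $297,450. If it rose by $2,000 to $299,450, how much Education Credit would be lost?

$5,040

At $297,450 — base = 4 × $2,520 = $10,080. $297,450 is $350 into a $4,000 phase-out range, leaving 3,650/4,000 of the credit: $10,080 × 3,650/4,000 = $9,198.
At $299,450 — base = 4 × $2,520 = $10,080. $299,450 is $2,350 into a $4,000 phase-out range, leaving 1,650/4,000 of the credit: $10,080 × 1,650/4,000 = $4,158.
Lost: $9,198 − $4,158 = $5,040.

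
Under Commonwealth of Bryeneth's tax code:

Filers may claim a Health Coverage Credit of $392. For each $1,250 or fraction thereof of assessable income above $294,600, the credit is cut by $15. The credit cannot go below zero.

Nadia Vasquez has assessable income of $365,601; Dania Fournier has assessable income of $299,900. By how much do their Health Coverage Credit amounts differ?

Nadia ($365,601): Health Coverage Credit: income exceeds $294,600 by $71,001 → 57 increments × $15 = $855 ≥ base, so the credit is $0.
Dania ($299,900): Health Coverage Credit: income exceeds $294,600 by $5,300, which is 5 full-or-partial $1,250 increments; reduction = 5 × $15 = $75, leaving $317.
Difference: |$0 − $317| = $317.

$317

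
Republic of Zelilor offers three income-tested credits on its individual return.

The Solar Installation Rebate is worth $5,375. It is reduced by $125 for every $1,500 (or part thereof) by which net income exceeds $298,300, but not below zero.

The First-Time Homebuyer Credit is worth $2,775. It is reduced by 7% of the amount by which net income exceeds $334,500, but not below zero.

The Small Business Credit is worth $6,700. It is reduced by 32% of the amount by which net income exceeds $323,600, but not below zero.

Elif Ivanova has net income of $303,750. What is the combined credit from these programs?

$14,350

Solar Installation Rebate: income exceeds $298,300 by $5,450, which is 4 full-or-partial $1,500 increments; reduction = 4 × $125 = $500, leaving $4,875.
First-Time Homebuyer Credit: $303,750 is at or below the $334,500 threshold, so the full $2,775 applies.
Small Business Credit: $303,750 is at or below the $323,600 threshold, so the full $6,700 applies.
Total: $4,875 + $2,775 + $6,700 = $14,350.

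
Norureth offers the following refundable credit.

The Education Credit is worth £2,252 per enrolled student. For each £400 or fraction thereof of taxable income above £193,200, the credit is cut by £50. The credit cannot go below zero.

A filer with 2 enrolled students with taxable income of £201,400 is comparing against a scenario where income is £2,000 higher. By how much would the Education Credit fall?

At £201,400 — base = 2 × £2,252 = £4,504. income exceeds £193,200 by £8,200, which is 21 full-or-partial £400 increments; reduction = 21 × £50 = £1,050, leaving £3,454.
At £203,400 — base = 2 × £2,252 = £4,504. income exceeds £193,200 by £10,200, which is 26 full-or-partial £400 increments; reduction = 26 × £50 = £1,300, leaving £3,204.
Lost: £3,454 − £3,204 = £250.

£250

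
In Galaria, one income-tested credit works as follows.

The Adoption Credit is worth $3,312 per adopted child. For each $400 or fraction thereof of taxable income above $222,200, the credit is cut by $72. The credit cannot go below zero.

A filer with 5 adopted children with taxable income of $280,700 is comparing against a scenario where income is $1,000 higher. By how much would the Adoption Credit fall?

$144

At $280,700 — base = 5 × $3,312 = $16,560. income exceeds $222,200 by $58,500, which is 147 full-or-partial $400 increments; reduction = 147 × $72 = $10,584, leaving $5,976.
At $281,700 — base = 5 × $3,312 = $16,560. income exceeds $222,200 by $59,500, which is 149 full-or-partial $400 increments; reduction = 149 × $72 = $10,728, leaving $5,832.
Lost: $5,976 − $5,832 = $144.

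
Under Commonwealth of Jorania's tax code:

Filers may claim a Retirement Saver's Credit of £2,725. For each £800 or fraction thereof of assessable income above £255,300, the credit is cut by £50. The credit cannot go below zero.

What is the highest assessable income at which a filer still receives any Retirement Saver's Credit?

After 54 increments the reduction is 54 × £50 = £2,700, leaving £25; one more increment wipes it out. Increment 54 ends at excess 54 × £800 = £43,200, so the highest qualifying income is £255,300 + £43,200 = £298,500.

£298,500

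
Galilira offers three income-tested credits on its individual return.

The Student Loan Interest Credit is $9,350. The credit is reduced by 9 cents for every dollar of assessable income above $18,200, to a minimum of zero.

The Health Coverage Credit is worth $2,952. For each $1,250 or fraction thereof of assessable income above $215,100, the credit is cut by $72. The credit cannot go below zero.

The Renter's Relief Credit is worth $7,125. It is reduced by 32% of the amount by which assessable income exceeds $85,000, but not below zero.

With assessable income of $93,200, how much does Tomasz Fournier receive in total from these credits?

Student Loan Interest Credit: 9% of the $75,000 excess over $18,200 is $6,750; credit = $9,350 − $6,750 = $2,600.
Health Coverage Credit: $93,200 is at or below the $215,100 threshold, so the full $2,952 applies.
Renter's Relief Credit: 32% of the $8,200 excess over $85,000 is $2,624; credit = $7,125 − $2,624 = $4,501.
Total: $2,600 + $2,952 + $4,501 = $10,053.

$10,053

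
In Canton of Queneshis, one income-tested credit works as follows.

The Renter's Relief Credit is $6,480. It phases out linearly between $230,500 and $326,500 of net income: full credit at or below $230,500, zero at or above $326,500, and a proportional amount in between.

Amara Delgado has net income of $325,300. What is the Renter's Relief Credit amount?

$81

Renter's Relief Credit: $325,300 is $94,800 into a $96,000 phase-out range, leaving 1,200/96,000 of the credit: $6,480 × 1,200/96,000 = $81.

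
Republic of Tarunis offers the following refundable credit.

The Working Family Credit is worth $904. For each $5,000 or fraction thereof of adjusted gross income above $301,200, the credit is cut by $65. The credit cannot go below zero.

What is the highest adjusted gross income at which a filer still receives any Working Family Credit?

$366,200

After 13 increments the reduction is 13 × $65 = $845, leaving $59; one more increment wipes it out. Increment 13 ends at excess 13 × $5,000 = $65,000, so the highest qualifying income is $301,200 + $65,000 = $366,200.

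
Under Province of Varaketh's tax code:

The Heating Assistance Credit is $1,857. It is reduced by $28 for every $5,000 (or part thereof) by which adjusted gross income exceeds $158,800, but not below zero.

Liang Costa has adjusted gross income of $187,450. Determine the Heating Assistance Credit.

Heating Assistance Credit: income exceeds $158,800 by $28,650, which is 6 full-or-partial $5,000 increments; reduction = 6 × $28 = $168, leaving $1,689.

$1,689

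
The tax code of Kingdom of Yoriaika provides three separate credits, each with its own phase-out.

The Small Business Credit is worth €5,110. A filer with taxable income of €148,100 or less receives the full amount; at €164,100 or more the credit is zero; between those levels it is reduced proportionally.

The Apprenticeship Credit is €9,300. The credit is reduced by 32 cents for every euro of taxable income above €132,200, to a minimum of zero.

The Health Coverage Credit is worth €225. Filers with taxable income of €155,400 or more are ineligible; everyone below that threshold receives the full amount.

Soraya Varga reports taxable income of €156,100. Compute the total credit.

Small Business Credit: €156,100 is €8,000 into a €16,000 phase-out range, leaving 8,000/16,000 of the credit: €5,110 × 8,000/16,000 = €2,555.
Apprenticeship Credit: 32% of the €23,900 excess over €132,200 is €7,648; credit = €9,300 − €7,648 = €1,652.
Health Coverage Credit: €156,100 meets or exceeds the €155,400 cutoff, so the credit is €0.
Total: €2,555 + €1,652 + €0 = €4,207.

€4,207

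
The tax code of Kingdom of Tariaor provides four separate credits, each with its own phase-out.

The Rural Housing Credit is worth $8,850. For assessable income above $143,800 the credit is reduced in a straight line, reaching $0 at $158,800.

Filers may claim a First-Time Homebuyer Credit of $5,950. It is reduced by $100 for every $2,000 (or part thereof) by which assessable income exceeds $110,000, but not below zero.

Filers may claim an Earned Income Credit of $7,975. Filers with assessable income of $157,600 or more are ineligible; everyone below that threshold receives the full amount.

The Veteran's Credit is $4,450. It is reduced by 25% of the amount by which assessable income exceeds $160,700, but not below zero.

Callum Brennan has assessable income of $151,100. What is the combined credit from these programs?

$20,818

Rural Housing Credit: $151,100 is $7,300 into a $15,000 phase-out range, leaving 7,700/15,000 of the credit: $8,850 × 7,700/15,000 = $4,543.
First-Time Homebuyer Credit: income exceeds $110,000 by $41,100, which is 21 full-or-partial $2,000 increments; reduction = 21 × $100 = $2,100, leaving $3,850.
Earned Income Credit: $151,100 is below the $157,600 cutoff, so the full $7,975 applies.
Veteran's Credit: $151,100 is at or below the $160,700 threshold, so the full $4,450 applies.
Total: $4,543 + $3,850 + $7,975 + $4,450 = $20,818.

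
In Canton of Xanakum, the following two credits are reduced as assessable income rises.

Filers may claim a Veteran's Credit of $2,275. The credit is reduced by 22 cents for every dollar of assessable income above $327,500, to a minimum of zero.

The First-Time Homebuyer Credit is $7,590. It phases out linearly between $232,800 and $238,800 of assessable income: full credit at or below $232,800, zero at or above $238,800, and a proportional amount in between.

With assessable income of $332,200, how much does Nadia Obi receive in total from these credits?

Veteran's Credit: 22% of the $4,700 excess over $327,500 is $1,034; credit = $2,275 − $1,034 = $1,241.
First-Time Homebuyer Credit: $332,200 is at or above $238,800, so the credit is $0.
Total: $1,241 + $0 = $1,241.

$1,241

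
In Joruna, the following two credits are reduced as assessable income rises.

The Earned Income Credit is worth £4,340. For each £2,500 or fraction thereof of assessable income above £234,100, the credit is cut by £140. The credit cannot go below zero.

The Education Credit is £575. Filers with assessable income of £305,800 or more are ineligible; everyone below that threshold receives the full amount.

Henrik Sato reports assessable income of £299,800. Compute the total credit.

Earned Income Credit: income exceeds £234,100 by £65,700, which is 27 full-or-partial £2,500 increments; reduction = 27 × £140 = £3,780, leaving £560.
Education Credit: £299,800 is below the £305,800 cutoff, so the full £575 applies.
Total: £560 + £575 = £1,135.

£1,135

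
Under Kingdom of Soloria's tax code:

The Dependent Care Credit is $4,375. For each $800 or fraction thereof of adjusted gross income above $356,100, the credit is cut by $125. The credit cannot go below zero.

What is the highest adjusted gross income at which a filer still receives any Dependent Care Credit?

$383,300

After 34 increments the reduction is 34 × $125 = $4,250, leaving $125; one more increment wipes it out. Increment 34 ends at excess 34 × $800 = $27,200, so the highest qualifying income is $356,100 + $27,200 = $383,300.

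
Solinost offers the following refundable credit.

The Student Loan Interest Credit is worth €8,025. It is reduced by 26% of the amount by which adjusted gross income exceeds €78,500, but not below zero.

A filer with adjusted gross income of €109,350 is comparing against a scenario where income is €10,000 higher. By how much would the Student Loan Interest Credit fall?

At €109,350 — 26% of the €30,850 excess over €78,500 is €8,021; credit = €8,025 − €8,021 = €4.
At €119,350 — 26% of the €40,850 excess over €78,500 is €10,621 ≥ base, so the credit is €0.
Lost: €4 − €0 = €4.

€4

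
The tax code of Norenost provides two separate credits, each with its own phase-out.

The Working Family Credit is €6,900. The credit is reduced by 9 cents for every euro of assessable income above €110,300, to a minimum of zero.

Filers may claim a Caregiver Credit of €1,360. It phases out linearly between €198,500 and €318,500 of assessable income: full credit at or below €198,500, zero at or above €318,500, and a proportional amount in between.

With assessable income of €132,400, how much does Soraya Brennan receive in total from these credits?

Working Family Credit: 9% of the €22,100 excess over €110,300 is €1,989; credit = €6,900 − €1,989 = €4,911.
Caregiver Credit: €132,400 is at or below the €198,500 threshold, so the full €1,360 applies.
Total: €4,911 + €1,360 = €6,271.

€6,271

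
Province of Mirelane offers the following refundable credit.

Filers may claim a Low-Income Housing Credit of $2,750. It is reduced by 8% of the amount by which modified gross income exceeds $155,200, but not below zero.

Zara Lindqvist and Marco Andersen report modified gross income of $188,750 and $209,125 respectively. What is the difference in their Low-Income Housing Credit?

$66

Zara ($188,750): Low-Income Housing Credit: 8% of the $33,550 excess over $155,200 is $2,684; credit = $2,750 − $2,684 = $66.
Marco ($209,125): Low-Income Housing Credit: 8% of the $53,925 excess over $155,200 is $4,314 ≥ base, so the credit is $0.
Difference: |$66 − $0| = $66.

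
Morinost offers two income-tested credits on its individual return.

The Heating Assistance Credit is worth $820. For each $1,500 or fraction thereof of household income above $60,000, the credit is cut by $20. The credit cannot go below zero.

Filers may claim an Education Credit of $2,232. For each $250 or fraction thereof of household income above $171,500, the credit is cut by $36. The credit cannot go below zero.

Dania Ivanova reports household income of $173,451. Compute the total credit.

Heating Assistance Credit: income exceeds $60,000 by $113,451 → 76 increments × $20 = $1,520 ≥ base, so the credit is $0.
Education Credit: income exceeds $171,500 by $1,951, which is 8 full-or-partial $250 increments; reduction = 8 × $36 = $288, leaving $1,944.
Total: $0 + $1,944 = $1,944.

$1,944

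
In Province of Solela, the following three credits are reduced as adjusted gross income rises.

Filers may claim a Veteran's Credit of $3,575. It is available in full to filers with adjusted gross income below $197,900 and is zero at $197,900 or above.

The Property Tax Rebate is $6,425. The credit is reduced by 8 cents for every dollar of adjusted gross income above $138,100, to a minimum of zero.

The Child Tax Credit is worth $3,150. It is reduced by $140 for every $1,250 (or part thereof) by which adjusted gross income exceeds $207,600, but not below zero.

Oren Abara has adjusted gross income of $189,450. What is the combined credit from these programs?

$9,042

Veteran's Credit: $189,450 is below the $197,900 cutoff, so the full $3,575 applies.
Property Tax Rebate: 8% of the $51,350 excess over $138,100 is $4,108; credit = $6,425 − $4,108 = $2,317.
Child Tax Credit: $189,450 is at or below the $207,600 threshold, so the full $3,150 applies.
Total: $3,575 + $2,317 + $3,150 = $9,042.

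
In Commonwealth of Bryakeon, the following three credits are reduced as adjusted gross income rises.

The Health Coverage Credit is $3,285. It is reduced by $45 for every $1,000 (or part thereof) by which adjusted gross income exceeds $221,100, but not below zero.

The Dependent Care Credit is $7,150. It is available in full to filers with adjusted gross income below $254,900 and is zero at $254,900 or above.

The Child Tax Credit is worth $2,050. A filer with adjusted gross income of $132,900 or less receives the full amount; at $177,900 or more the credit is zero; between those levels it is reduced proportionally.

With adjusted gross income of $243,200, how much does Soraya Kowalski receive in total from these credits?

Health Coverage Credit: income exceeds $221,100 by $22,100, which is 23 full-or-partial $1,000 increments; reduction = 23 × $45 = $1,035, leaving $2,250.
Dependent Care Credit: $243,200 is below the $254,900 cutoff, so the full $7,150 applies.
Child Tax Credit: $243,200 is at or above $177,900, so the credit is $0.
Total: $2,250 + $7,150 + $0 = $9,400.

$9,400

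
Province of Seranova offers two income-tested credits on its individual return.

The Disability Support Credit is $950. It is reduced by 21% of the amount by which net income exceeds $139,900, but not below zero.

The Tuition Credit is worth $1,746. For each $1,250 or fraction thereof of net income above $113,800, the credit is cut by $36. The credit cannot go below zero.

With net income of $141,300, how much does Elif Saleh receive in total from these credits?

Disability Support Credit: 21% of the $1,400 excess over $139,900 is $294; credit = $950 − $294 = $656.
Tuition Credit: income exceeds $113,800 by $27,500, which is 22 full-or-partial $1,250 increments; reduction = 22 × $36 = $792, leaving $954.
Total: $656 + $954 = $1,610.

$1,610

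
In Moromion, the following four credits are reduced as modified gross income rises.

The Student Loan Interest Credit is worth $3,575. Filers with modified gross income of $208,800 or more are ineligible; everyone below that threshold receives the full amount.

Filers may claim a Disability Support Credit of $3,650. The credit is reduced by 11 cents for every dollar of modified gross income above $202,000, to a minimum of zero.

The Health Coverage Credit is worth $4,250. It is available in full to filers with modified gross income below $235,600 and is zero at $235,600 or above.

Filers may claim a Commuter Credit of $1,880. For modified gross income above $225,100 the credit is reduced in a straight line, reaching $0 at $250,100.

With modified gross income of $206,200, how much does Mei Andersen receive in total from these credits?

$12,893

Student Loan Interest Credit: $206,200 is below the $208,800 cutoff, so the full $3,575 applies.
Disability Support Credit: 11% of the $4,200 excess over $202,000 is $462; credit = $3,650 − $462 = $3,188.
Health Coverage Credit: $206,200 is below the $235,600 cutoff, so the full $4,250 applies.
Commuter Credit: $206,200 is at or below the $225,100 threshold, so the full $1,880 applies.
Total: $3,575 + $3,188 + $4,250 + $1,880 = $12,893.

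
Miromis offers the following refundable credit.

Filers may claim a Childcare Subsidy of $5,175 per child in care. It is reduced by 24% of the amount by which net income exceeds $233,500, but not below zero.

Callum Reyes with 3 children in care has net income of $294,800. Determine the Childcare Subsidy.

Childcare Subsidy: base = 3 × $5,175 = $15,525. 24% of the $61,300 excess over $233,500 is $14,712; credit = $15,525 − $14,712 = $813.

$813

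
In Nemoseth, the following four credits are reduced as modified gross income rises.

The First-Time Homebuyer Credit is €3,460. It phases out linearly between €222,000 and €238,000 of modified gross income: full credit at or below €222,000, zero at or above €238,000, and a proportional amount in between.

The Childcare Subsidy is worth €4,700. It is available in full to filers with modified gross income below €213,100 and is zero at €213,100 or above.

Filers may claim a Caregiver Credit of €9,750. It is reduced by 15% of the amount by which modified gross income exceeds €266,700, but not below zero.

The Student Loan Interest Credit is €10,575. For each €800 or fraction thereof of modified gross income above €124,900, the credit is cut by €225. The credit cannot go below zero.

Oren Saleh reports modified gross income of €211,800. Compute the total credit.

€17,910

First-Time Homebuyer Credit: €211,800 is at or below the €222,000 threshold, so the full €3,460 applies.
Childcare Subsidy: €211,800 is below the €213,100 cutoff, so the full €4,700 applies.
Caregiver Credit: €211,800 is at or below the €266,700 threshold, so the full €9,750 applies.
Student Loan Interest Credit: income exceeds €124,900 by €86,900 → 109 increments × €225 = €24,525 ≥ base, so the credit is €0.
Total: €3,460 + €4,700 + €9,750 + €0 = €17,910.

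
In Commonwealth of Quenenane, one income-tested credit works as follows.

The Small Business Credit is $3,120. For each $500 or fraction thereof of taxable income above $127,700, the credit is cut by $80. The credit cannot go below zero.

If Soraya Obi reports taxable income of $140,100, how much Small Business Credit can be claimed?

$1,120

Small Business Credit: income exceeds $127,700 by $12,400, which is 25 full-or-partial $500 increments; reduction = 25 × $80 = $2,000, leaving $1,120.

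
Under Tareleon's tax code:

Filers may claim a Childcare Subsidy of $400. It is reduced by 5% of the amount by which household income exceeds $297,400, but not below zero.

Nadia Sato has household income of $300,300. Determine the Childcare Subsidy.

Childcare Subsidy: 5% of the $2,900 excess over $297,400 is $145; credit = $400 − $145 = $255.

$255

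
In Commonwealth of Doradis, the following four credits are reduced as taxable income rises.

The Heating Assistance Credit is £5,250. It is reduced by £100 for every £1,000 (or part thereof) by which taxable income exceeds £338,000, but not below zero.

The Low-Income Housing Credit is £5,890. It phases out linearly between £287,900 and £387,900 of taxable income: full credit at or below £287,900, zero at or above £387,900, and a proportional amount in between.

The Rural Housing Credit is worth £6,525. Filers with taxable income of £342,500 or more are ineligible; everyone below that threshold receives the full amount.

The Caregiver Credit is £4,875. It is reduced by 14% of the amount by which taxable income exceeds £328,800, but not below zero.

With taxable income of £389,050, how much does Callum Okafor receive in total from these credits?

Heating Assistance Credit: income exceeds £338,000 by £51,050, which is 52 full-or-partial £1,000 increments; reduction = 52 × £100 = £5,200, leaving £50.
Low-Income Housing Credit: £389,050 is at or above £387,900, so the credit is £0.
Rural Housing Credit: £389,050 meets or exceeds the £342,500 cutoff, so the credit is £0.
Caregiver Credit: 14% of the £60,250 excess over £328,800 is £8,435 ≥ base, so the credit is £0.
Total: £50 + £0 + £0 + £0 = £50.

£50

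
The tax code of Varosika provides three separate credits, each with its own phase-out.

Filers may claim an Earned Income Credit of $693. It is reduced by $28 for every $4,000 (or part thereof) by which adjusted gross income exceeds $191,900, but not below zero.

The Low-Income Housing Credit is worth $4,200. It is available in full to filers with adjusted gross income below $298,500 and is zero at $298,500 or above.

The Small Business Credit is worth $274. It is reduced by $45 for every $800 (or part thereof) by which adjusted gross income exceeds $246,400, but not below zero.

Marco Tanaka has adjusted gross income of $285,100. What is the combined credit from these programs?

$4,221

Earned Income Credit: income exceeds $191,900 by $93,200, which is 24 full-or-partial $4,000 increments; reduction = 24 × $28 = $672, leaving $21.
Low-Income Housing Credit: $285,100 is below the $298,500 cutoff, so the full $4,200 applies.
Small Business Credit: income exceeds $246,400 by $38,700 → 49 increments × $45 = $2,205 ≥ base, so the credit is $0.
Total: $21 + $4,200 + $0 = $4,221.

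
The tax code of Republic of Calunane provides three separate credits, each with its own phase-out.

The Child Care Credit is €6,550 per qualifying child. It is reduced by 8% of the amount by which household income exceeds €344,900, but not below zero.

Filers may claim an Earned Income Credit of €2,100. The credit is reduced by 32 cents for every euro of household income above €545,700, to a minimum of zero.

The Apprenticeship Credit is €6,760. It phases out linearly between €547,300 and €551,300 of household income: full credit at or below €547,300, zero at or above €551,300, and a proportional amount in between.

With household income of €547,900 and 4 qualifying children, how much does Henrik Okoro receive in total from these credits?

€17,102

Child Care Credit: base = 4 × €6,550 = €26,200. 8% of the €203,000 excess over €344,900 is €16,240; credit = €26,200 − €16,240 = €9,960.
Earned Income Credit: 32% of the €2,200 excess over €545,700 is €704; credit = €2,100 − €704 = €1,396.
Apprenticeship Credit: €547,900 is €600 into a €4,000 phase-out range, leaving 3,400/4,000 of the credit: €6,760 × 3,400/4,000 = €5,746.
Total: €9,960 + €1,396 + €5,746 = €17,102.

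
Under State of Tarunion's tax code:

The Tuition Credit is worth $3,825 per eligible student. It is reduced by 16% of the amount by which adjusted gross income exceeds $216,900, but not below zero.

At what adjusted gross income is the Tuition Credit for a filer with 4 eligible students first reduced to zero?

Full credit = 4 × $3,825 = $15,300.
The credit falls by 16% of each dollar above $216,900, so it reaches zero when the excess is $15,300 / 16% = $95,625: income = $216,900 + $95,625 = $312,525.

$312,525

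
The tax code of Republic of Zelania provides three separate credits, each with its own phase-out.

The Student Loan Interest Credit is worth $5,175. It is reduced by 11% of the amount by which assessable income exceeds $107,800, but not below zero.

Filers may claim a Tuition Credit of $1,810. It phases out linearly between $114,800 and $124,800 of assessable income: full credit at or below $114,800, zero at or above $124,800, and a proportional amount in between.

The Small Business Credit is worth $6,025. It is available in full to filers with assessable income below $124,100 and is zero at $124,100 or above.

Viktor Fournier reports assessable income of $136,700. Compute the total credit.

Student Loan Interest Credit: 11% of the $28,900 excess over $107,800 is $3,179; credit = $5,175 − $3,179 = $1,996.
Tuition Credit: $136,700 is at or above $124,800, so the credit is $0.
Small Business Credit: $136,700 meets or exceeds the $124,100 cutoff, so the credit is $0.
Total: $1,996 + $0 + $0 = $1,996.

$1,996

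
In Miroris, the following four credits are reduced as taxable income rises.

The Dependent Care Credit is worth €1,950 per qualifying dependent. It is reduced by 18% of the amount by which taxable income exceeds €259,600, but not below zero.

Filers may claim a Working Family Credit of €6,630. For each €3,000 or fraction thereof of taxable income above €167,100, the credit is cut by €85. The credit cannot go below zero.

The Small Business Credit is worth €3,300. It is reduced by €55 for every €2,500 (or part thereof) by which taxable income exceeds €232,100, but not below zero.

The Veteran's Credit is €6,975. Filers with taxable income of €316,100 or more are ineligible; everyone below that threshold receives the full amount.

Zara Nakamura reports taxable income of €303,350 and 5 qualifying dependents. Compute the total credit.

€13,275

Dependent Care Credit: base = 5 × €1,950 = €9,750. 18% of the €43,750 excess over €259,600 is €7,875; credit = €9,750 − €7,875 = €1,875.
Working Family Credit: income exceeds €167,100 by €136,250, which is 46 full-or-partial €3,000 increments; reduction = 46 × €85 = €3,910, leaving €2,720.
Small Business Credit: income exceeds €232,100 by €71,250, which is 29 full-or-partial €2,500 increments; reduction = 29 × €55 = €1,595, leaving €1,705.
Veteran's Credit: €303,350 is below the €316,100 cutoff, so the full €6,975 applies.
Total: €1,875 + €2,720 + €1,705 + €6,975 = €13,275.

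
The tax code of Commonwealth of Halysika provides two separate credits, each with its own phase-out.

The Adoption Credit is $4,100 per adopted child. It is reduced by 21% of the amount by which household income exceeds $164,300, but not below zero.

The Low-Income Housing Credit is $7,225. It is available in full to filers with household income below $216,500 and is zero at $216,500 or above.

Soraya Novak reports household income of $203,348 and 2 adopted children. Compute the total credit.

Adoption Credit: base = 2 × $4,100 = $8,200. 21% of the $39,048 excess over $164,300 is $8,200.08 ≥ base, so the credit is $0.
Low-Income Housing Credit: $203,348 is below the $216,500 cutoff, so the full $7,225 applies.
Total: $0 + $7,225 = $7,225.

$7,225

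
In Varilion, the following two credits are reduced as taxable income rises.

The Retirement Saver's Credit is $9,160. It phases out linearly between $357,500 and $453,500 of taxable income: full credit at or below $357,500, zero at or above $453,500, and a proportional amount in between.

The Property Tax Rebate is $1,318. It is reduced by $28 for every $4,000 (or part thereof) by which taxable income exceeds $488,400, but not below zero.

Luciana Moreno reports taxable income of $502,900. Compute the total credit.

Retirement Saver's Credit: $502,900 is at or above $453,500, so the credit is $0.
Property Tax Rebate: income exceeds $488,400 by $14,500, which is 4 full-or-partial $4,000 increments; reduction = 4 × $28 = $112, leaving $1,206.
Total: $0 + $1,206 = $1,206.

$1,206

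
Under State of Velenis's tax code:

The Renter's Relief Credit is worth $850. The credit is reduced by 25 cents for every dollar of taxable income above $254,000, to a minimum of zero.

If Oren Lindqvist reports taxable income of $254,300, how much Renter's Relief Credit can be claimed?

Renter's Relief Credit: 25% of the $300 excess over $254,000 is $75; credit = $850 − $75 = $775.

$775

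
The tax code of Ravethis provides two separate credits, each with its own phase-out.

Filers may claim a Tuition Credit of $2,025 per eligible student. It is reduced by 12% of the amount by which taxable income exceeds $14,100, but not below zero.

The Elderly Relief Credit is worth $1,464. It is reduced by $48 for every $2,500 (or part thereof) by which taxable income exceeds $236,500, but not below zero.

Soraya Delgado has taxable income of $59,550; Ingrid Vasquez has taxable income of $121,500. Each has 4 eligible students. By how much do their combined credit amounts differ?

$2,646

Soraya ($59,550): Tuition Credit: base = 4 × $2,025 = $8,100. 12% of the $45,450 excess over $14,100 is $5,454; credit = $8,100 − $5,454 = $2,646. Elderly Relief Credit: $59,550 is at or below the $236,500 threshold, so the full $1,464 applies. total $2,646 + $1,464 = $4,110
Ingrid ($121,500): Tuition Credit: base = 4 × $2,025 = $8,100. 12% of the $107,400 excess over $14,100 is $12,888 ≥ base, so the credit is $0. Elderly Relief Credit: $121,500 is at or below the $236,500 threshold, so the full $1,464 applies. total $0 + $1,464 = $1,464
Difference: |$4,110 − $1,464| = $2,646.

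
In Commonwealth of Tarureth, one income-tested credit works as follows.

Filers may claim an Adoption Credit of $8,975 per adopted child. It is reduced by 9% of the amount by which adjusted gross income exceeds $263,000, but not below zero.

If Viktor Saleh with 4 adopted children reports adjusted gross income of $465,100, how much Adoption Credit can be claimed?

$17,711

Adoption Credit: base = 4 × $8,975 = $35,900. 9% of the $202,100 excess over $263,000 is $18,189; credit = $35,900 − $18,189 = $17,711.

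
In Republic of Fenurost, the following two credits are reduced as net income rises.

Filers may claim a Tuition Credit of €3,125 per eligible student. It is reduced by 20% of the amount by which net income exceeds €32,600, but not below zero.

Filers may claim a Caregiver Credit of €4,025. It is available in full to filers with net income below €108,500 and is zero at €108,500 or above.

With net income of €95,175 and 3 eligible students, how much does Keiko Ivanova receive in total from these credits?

€4,025

Tuition Credit: base = 3 × €3,125 = €9,375. 20% of the €62,575 excess over €32,600 is €12,515 ≥ base, so the credit is €0.
Caregiver Credit: €95,175 is below the €108,500 cutoff, so the full €4,025 applies.
Total: €0 + €4,025 = €4,025.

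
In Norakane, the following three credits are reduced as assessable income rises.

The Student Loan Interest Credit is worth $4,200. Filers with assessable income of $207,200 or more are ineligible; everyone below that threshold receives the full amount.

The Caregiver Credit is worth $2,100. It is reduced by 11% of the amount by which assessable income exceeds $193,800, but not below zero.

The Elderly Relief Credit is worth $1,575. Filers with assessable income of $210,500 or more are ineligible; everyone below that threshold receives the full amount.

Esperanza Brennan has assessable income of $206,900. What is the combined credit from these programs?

Student Loan Interest Credit: $206,900 is below the $207,200 cutoff, so the full $4,200 applies.
Caregiver Credit: 11% of the $13,100 excess over $193,800 is $1,441; credit = $2,100 − $1,441 = $659.
Elderly Relief Credit: $206,900 is below the $210,500 cutoff, so the full $1,575 applies.
Total: $4,200 + $659 + $1,575 = $6,434.

$6,434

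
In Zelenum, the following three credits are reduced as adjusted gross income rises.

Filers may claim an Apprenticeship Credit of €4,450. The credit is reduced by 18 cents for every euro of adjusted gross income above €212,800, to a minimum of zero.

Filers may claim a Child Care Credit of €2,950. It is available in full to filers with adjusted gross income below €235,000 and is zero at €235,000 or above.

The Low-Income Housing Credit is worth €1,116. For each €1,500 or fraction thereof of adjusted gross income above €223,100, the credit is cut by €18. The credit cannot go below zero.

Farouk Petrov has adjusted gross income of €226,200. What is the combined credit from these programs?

Apprenticeship Credit: 18% of the €13,400 excess over €212,800 is €2,412; credit = €4,450 − €2,412 = €2,038.
Child Care Credit: €226,200 is below the €235,000 cutoff, so the full €2,950 applies.
Low-Income Housing Credit: income exceeds €223,100 by €3,100, which is 3 full-or-partial €1,500 increments; reduction = 3 × €18 = €54, leaving €1,062.
Total: €2,038 + €2,950 + €1,062 = €6,050.

€6,050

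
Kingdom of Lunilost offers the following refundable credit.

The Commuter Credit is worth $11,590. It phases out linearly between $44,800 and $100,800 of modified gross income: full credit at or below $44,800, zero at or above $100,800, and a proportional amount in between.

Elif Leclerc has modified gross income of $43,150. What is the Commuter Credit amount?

Commuter Credit: $43,150 is at or below the $44,800 threshold, so the full $11,590 applies.

$11,590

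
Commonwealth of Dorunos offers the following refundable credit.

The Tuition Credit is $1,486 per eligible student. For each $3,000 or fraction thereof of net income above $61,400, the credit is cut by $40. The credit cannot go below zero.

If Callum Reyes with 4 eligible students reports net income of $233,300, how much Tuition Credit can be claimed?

$3,624

Tuition Credit: base = 4 × $1,486 = $5,944. income exceeds $61,400 by $171,900, which is 58 full-or-partial $3,000 increments; reduction = 58 × $40 = $2,320, leaving $3,624.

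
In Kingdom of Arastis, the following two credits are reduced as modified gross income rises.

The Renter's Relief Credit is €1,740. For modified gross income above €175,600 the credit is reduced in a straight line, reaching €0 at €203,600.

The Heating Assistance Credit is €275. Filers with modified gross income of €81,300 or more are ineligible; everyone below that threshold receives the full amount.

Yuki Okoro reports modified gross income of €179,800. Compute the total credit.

Renter's Relief Credit: €179,800 is €4,200 into a €28,000 phase-out range, leaving 23,800/28,000 of the credit: €1,740 × 23,800/28,000 = €1,479.
Heating Assistance Credit: €179,800 meets or exceeds the €81,300 cutoff, so the credit is €0.
Total: €1,479 + €0 = €1,479.

€1,479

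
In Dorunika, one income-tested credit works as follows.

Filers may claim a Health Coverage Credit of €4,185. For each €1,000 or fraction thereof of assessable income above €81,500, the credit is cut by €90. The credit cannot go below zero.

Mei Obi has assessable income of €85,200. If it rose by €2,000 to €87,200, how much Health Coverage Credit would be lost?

€180

At €85,200 — income exceeds €81,500 by €3,700, which is 4 full-or-partial €1,000 increments; reduction = 4 × €90 = €360, leaving €3,825.
At €87,200 — income exceeds €81,500 by €5,700, which is 6 full-or-partial €1,000 increments; reduction = 6 × €90 = €540, leaving €3,645.
Lost: €3,825 − €3,645 = €180.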